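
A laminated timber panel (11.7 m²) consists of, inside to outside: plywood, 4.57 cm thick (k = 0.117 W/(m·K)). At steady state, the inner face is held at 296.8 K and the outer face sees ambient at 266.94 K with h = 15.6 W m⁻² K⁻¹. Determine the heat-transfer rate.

Q = 768 W

Treat each layer as a resistance in series:
  R_plywood = L/(kA) = 0.0457/(0.117·11.7) = 0.03338 K/W
  R_conv,out = 1/(hA) = 1/(15.6·11.7) = 0.005479 K/W
ΣR = 0.03338 + 0.005479 = 0.03886 K/W
Q = ΔT/ΣR = (296.8 K − 266.94 K)/0.03886 = 768 W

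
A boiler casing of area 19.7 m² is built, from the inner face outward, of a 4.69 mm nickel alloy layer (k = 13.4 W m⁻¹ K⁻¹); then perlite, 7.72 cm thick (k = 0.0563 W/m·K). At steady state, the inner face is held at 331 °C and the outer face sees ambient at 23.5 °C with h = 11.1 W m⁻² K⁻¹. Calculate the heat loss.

Q = 4.14 kW

Series thermal resistances, inner to outer:
  R_nickel alloy = L/(kA) = 0.00469/(13.4·19.7) = 1.777×10^-5 K/W
  R_perlite = L/(kA) = 0.0772/(0.0563·19.7) = 0.06961 K/W
  R_conv,out = 1/(hA) = 1/(11.1·19.7) = 0.004573 K/W
ΣR = 1.777×10^-5 + 0.06961 + 0.004573 = 0.07420 K/W
Q = ΔT/ΣR = (331 °C − 23.5 °C)/0.07420 = 4140 W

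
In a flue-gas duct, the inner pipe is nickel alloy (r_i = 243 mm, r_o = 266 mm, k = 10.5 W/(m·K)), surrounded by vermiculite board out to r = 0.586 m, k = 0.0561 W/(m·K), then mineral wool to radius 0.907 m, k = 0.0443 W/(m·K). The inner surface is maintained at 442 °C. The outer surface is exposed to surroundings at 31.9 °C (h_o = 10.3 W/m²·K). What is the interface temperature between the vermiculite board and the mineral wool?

T = 202 °C

Series thermal resistances, inner to outer:
  R'_nickel alloy = ln(0.266/0.243)/(2πk) = 0.09043/(2π·10.5) = 0.001371 m·K/W
  R'_vermiculite board = ln(0.586/0.266)/(2πk) = 0.7898/(2π·0.0561) = 2.241 m·K/W
  R'_mineral wool = ln(0.907/0.586)/(2πk) = 0.4368/(2π·0.0443) = 1.569 m·K/W
  R'_conv,out = 1/(2πr h) = 1/(2π·0.907·10.3) = 0.01704 m·K/W
ΣR = 0.001371 + 2.241 + 1.569 + 0.01704 = 3.828 m·K/W
Q' = ΔT/ΣR = (442 °C − 31.9 °C)/3.828 = 107.1 W/m
From the inner boundary to the vermiculite board/mineral wool interface, ΣR_partial = 2.242 m·K/W.
T_interface = T_in − Q'·ΣR_partial = 442 °C − (107.1)(2.242) = 202 °C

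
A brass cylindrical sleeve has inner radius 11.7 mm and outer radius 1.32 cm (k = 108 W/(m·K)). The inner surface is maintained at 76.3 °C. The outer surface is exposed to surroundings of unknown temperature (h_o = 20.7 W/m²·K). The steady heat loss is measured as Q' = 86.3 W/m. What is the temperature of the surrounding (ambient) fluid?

T_out = 26.0 °C

Series resistances:
  R'_brass = ln(0.0132/0.0117)/(2πk) = 0.1206/(2π·108) = 1.778×10^-4 m·K/W
  R'_conv,out = 1/(2πr h) = 1/(2π·0.0132·20.7) = 0.5825 m·K/W
ΣR = 0.5827 m·K/W
ΔT = Q'·ΣR = 86.3 × 0.5827 = 50.29 K
Heat flows outward, so T_out = T_in − ΔT = 76.3 − 50.29 = 26.0 °C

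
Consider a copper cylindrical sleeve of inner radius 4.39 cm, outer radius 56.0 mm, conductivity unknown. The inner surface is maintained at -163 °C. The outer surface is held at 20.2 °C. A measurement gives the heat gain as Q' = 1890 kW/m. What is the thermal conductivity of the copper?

k = 400 W/m·K

ΣR = ΔT/Q' = |-163 − 20.2|/1.89×10^6 = 9.693×10^-5 m·K/W
ln(r₂/r₁)/(2πk) = 9.693×10^-5 ⇒ k = 0.2434/(2π·9.693×10^-5) = 400 W/m·K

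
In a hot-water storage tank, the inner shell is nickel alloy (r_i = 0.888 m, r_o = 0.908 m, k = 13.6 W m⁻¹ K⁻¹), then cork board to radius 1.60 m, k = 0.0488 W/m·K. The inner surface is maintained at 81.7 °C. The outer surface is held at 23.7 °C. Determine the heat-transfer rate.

Q = 74.7 W

Treat each layer as a resistance in series:
  R_nickel alloy = (1/0.888 − 1/0.908)/(4πk) = 0.02480/(4π·13.6) = 1.451×10^-4 K/W
  R_cork board = (1/0.908 − 1/1.60)/(4πk) = 0.4763/(4π·0.0488) = 0.7767 K/W
ΣR = 1.451×10^-4 + 0.7767 = 0.7768 K/W
Q = ΔT/ΣR = (81.7 °C − 23.7 °C)/0.7768 = 74.7 W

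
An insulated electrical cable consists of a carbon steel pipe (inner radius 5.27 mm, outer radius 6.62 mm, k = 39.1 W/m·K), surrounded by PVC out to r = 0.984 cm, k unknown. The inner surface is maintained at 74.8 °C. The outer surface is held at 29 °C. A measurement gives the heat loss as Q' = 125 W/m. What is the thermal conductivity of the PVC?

k = 0.173 W/m·K

ΣR = ΔT/Q' = |74.8 − 29|/125 = 0.3664 m·K/W
Known resistances:
  R'_carbon steel = ln(0.00662/0.00527)/(2πk) = 0.2281/(2π·39.1) = 9.283×10^-4 m·K/W
R_PVC = ΣR − ΣR_known = 0.3664 − 9.283×10^-4 = 0.3655 m·K/W
ln(r₂/r₁)/(2πk) = 0.3655 ⇒ k = 0.3964/(2π·0.3655) = 0.173 W/m·K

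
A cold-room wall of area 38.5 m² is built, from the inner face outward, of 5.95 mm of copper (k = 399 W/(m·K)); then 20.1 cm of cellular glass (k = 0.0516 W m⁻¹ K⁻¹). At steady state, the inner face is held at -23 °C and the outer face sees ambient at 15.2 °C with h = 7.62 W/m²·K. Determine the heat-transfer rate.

Q = 365 W

Resistance network (inner→outer):
  R_copper = L/(kA) = 0.00595/(399·38.5) = 3.873×10^-7 K/W
  R_cellular glass = L/(kA) = 0.201/(0.0516·38.5) = 0.1012 K/W
  R_conv,out = 1/(hA) = 1/(7.62·38.5) = 0.003409 K/W
ΣR = 3.873×10^-7 + 0.1012 + 0.003409 = 0.1046 K/W
Q = ΔT/ΣR = (-23 °C − 15.2 °C)/0.1046 = -365 W
(Negative Q ⇒ heat flows inward; heat gain = 365 W.)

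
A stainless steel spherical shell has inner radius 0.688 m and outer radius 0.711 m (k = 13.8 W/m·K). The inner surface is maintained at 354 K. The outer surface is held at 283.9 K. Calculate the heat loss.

Q = 4πk·ΔT/(1/r₁ − 1/r₂) = 4π × 13.8 × 70.1 / (1/0.688 − 1/0.711) = 2.59×10^5 W

Q = 259 kW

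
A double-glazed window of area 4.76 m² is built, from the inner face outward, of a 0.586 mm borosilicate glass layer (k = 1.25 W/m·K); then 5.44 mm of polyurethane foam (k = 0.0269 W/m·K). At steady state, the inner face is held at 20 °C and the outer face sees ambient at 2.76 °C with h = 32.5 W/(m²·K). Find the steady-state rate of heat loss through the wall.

Series thermal resistances, inner to outer:
  R_borosilicate glass = L/(kA) = 5.86×10^-4/(1.25·4.76) = 9.849×10^-5 K/W
  R_polyurethane foam = L/(kA) = 0.00544/(0.0269·4.76) = 0.04249 K/W
  R_conv,out = 1/(hA) = 1/(32.5·4.76) = 0.006464 K/W
ΣR = 9.849×10^-5 + 0.04249 + 0.006464 = 0.04905 K/W
Q = ΔT/ΣR = (20 °C − 2.76 °C)/0.04905 = 351 W

Q = 351 W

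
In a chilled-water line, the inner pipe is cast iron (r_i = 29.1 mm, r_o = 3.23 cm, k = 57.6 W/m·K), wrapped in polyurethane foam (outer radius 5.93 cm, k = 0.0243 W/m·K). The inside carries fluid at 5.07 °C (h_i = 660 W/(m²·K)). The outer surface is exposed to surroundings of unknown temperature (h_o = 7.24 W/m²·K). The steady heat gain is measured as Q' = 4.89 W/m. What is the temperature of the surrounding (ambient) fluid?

Sum the resistances:
  R'_conv,in = 1/(2πr h) = 1/(2π·0.0291·660) = 0.008287 m·K/W
  R'_cast iron = ln(0.0323/0.0291)/(2πk) = 0.1043/(2π·57.6) = 2.883×10^-4 m·K/W
  R'_polyurethane foam = ln(0.0593/0.0323)/(2πk) = 0.6075/(2π·0.0243) = 3.979 m·K/W
  R'_conv,out = 1/(2πr h) = 1/(2π·0.0593·7.24) = 0.3707 m·K/W
ΣR = 4.358 m·K/W
ΔT = Q'·ΣR = 4.89 × 4.358 = 21.31 K
Heat flows inward, so T_out = T_in + ΔT = 5.07 + 21.31 = 26.4 °C

T_out = 26.4 °C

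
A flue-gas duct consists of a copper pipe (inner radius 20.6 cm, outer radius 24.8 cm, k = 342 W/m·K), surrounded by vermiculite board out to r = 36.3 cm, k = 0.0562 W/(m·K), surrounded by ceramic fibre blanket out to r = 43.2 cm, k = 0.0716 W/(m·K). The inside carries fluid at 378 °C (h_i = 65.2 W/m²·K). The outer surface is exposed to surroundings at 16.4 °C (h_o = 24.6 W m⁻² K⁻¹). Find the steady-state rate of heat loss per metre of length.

Q' = 242 W/m

Treat each layer as a resistance in series:
  R'_conv,in = 1/(2πr h) = 1/(2π·0.206·65.2) = 0.01185 m·K/W
  R'_copper = ln(0.248/0.206)/(2πk) = 0.1856/(2π·342) = 8.635×10^-5 m·K/W
  R'_vermiculite board = ln(0.363/0.248)/(2πk) = 0.3810/(2π·0.0562) = 1.079 m·K/W
  R'_ceramic fibre blanket = ln(0.432/0.363)/(2πk) = 0.1740/(2π·0.0716) = 0.3868 m·K/W
  R'_conv,out = 1/(2πr h) = 1/(2π·0.432·24.6) = 0.01498 m·K/W
ΣR = 0.01185 + 8.635×10^-5 + 1.079 + 0.3868 + 0.01498 = 1.493 m·K/W
Q' = ΔT/ΣR = (378 °C − 16.4 °C)/1.493 = 242 W/m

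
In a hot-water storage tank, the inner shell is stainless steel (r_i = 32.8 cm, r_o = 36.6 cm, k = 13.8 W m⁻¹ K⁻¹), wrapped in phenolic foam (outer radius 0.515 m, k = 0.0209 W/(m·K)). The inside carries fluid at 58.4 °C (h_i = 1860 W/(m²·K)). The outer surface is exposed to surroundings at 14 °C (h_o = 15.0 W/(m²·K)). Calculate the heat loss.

Q = 14.6 W

Resistance network (inner→outer):
  R_conv,in = 1/(4πr²h) = 1/(4π·0.328²·1860) = 3.977×10^-4 K/W
  R_stainless steel = (1/0.328 − 1/0.366)/(4πk) = 0.3165/(4π·13.8) = 0.001825 K/W
  R_phenolic foam = (1/0.366 − 1/0.515)/(4πk) = 0.7905/(4π·0.0209) = 3.010 K/W
  R_conv,out = 1/(4πr²h) = 1/(4π·0.515²·15.0) = 0.02000 K/W
ΣR = 3.977×10^-4 + 0.001825 + 3.010 + 0.02000 = 3.032 K/W
Q = ΔT/ΣR = (58.4 °C − 14 °C)/3.032 = 14.6 W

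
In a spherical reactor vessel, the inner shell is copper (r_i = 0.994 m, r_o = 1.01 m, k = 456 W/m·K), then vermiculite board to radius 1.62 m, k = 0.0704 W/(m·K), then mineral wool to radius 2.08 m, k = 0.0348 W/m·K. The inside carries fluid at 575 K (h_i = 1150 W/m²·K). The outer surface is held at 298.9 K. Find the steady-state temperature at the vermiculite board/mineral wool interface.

Series thermal resistances, inner to outer:
  R_conv,in = 1/(4πr²h) = 1/(4π·0.994²·1150) = 7.004×10^-5 K/W
  R_copper = (1/0.994 − 1/1.01)/(4πk) = 0.01594/(4π·456) = 2.781×10^-6 K/W
  R_vermiculite board = (1/1.01 − 1/1.62)/(4πk) = 0.3728/(4π·0.0704) = 0.4214 K/W
  R_mineral wool = (1/1.62 − 1/2.08)/(4πk) = 0.1365/(4π·0.0348) = 0.3122 K/W
ΣR = 7.004×10^-5 + 2.781×10^-6 + 0.4214 + 0.3122 = 0.7337 K/W
Q = ΔT/ΣR = (575 K − 298.9 K)/0.7337 = 376.3 W
From the inner boundary to the vermiculite board/mineral wool interface, ΣR_partial = 0.4215 K/W.
T_interface = T_in − Q·ΣR_partial = 575 K − (376.3)(0.4215) = 416 K

T = 416 K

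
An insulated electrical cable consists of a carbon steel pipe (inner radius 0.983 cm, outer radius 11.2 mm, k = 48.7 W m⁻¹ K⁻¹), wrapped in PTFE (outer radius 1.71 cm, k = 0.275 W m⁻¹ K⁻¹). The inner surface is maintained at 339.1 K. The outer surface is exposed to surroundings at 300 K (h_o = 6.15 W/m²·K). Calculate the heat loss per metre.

Resistance network (inner→outer):
  R'_carbon steel = ln(0.0112/0.00983)/(2πk) = 0.1305/(2π·48.7) = 4.264×10^-4 m·K/W
  R'_PTFE = ln(0.0171/0.0112)/(2πk) = 0.4232/(2π·0.275) = 0.2449 m·K/W
  R'_conv,out = 1/(2πr h) = 1/(2π·0.0171·6.15) = 1.513 m·K/W
ΣR = 4.264×10^-4 + 0.2449 + 1.513 = 1.758 m·K/W
Q' = ΔT/ΣR = (339.1 K − 300 K)/1.758 = 22.2 W/m

Q' = 22.2 W/m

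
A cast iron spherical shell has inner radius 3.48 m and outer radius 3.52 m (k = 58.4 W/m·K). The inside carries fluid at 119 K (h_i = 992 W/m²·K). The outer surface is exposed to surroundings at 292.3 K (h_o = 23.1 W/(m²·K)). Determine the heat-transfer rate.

Q = 5.99×10^5 W

Resistance network (inner→outer):
  R_conv,in = 1/(4πr²h) = 1/(4π·3.48²·992) = 6.624×10^-6 K/W
  R_cast iron = (1/3.48 − 1/3.52)/(4πk) = 0.003265/(4π·58.4) = 4.450×10^-6 K/W
  R_conv,out = 1/(4πr²h) = 1/(4π·3.52²·23.1) = 2.780×10^-4 K/W
ΣR = 6.624×10^-6 + 4.450×10^-6 + 2.780×10^-4 = 2.891×10^-4 K/W
Q = ΔT/ΣR = (119 K − 292.3 K)/2.891×10^-4 = -5.99×10^5 W
(Negative Q ⇒ heat flows inward; heat gain = 5.99×10^5 W.)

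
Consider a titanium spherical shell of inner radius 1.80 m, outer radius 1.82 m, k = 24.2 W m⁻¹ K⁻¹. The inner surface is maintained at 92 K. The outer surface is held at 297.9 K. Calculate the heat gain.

Q = 4πk·ΔT/(1/r₁ − 1/r₂) = 4π × 24.2 × 205.9 / (1/1.80 − 1/1.82) = 1.03×10^7 W

Q = 10300 kW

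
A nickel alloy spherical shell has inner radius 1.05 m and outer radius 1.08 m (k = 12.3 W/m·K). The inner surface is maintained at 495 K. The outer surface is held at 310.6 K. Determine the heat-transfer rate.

Q = 4πk·ΔT/(1/r₁ − 1/r₂) = 4π × 12.3 × 184.4 / (1/1.05 − 1/1.08) = 1.08×10^6 W

Q = 1080 kW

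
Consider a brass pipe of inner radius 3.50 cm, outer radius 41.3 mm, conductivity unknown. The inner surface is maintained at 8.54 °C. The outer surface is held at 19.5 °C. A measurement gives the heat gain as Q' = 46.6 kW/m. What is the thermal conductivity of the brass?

k = 112 W/m·K

ΣR = ΔT/Q' = |8.54 − 19.5|/46600 = 2.352×10^-4 m·K/W
ln(r₂/r₁)/(2πk) = 2.352×10^-4 ⇒ k = 0.1655/(2π·2.352×10^-4) = 112 W/m·K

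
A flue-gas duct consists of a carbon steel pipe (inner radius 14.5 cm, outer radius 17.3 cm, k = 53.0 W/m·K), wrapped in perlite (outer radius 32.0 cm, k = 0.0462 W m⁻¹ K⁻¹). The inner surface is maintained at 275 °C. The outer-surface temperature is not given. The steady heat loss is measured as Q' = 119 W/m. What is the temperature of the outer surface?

T_out = 22.8 °C

Series resistances:
  R'_carbon steel = ln(0.173/0.145)/(2πk) = 0.1766/(2π·53.0) = 5.302×10^-4 m·K/W
  R'_perlite = ln(0.320/0.173)/(2πk) = 0.6150/(2π·0.0462) = 2.119 m·K/W
ΣR = 2.119 m·K/W
ΔT = Q'·ΣR = 119 × 2.119 = 252.2 K
Heat flows outward, so T_out = T_in − ΔT = 275 − 252.2 = 22.8 °C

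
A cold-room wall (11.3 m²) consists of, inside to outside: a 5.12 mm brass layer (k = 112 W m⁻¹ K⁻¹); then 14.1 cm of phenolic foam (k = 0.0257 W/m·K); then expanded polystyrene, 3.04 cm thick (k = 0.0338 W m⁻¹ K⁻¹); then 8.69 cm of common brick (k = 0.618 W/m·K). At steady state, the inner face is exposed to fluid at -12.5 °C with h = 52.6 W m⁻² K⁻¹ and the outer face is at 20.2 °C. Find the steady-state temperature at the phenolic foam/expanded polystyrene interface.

Resistance network (inner→outer):
  R_conv,in = 1/(hA) = 1/(52.6·11.3) = 0.001682 K/W
  R_brass = L/(kA) = 0.00512/(112·11.3) = 4.046×10^-6 K/W
  R_phenolic foam = L/(kA) = 0.141/(0.0257·11.3) = 0.4855 K/W
  R_expanded polystyrene = L/(kA) = 0.0304/(0.0338·11.3) = 0.07959 K/W
  R_common brick = L/(kA) = 0.0869/(0.618·11.3) = 0.01244 K/W
ΣR = 0.001682 + 4.046×10^-6 + 0.4855 + 0.07959 + 0.01244 = 0.5792 K/W
Q = ΔT/ΣR = (-12.5 °C − 20.2 °C)/0.5792 = -56.46 W
From the inner boundary to the phenolic foam/expanded polystyrene interface, ΣR_partial = 0.4872 K/W.
T_interface = T_in − Q·ΣR_partial = -12.5 °C − (-56.46)(0.4872) = 15.0 °C

T = 15.0 °C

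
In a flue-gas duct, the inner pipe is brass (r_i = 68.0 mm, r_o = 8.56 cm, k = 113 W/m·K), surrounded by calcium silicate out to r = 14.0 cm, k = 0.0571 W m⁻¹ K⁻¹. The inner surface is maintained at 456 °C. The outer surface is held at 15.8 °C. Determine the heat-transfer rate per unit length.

Q' = 321 W/m

Treat each layer as a resistance in series:
  R'_brass = ln(0.0856/0.0680)/(2πk) = 0.2302/(2π·113) = 3.242×10^-4 m·K/W
  R'_calcium silicate = ln(0.140/0.0856)/(2πk) = 0.4920/(2π·0.0571) = 1.371 m·K/W
ΣR = 3.242×10^-4 + 1.371 = 1.371 m·K/W
Q' = ΔT/ΣR = (456 °C − 15.8 °C)/1.371 = 321 W/m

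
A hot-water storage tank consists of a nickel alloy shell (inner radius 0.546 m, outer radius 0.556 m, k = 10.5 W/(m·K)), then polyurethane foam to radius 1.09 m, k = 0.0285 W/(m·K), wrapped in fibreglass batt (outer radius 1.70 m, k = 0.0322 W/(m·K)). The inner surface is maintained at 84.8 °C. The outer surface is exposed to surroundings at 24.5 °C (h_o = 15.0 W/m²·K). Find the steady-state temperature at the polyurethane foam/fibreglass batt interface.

Resistance network (inner→outer):
  R_nickel alloy = (1/0.546 − 1/0.556)/(4πk) = 0.03294/(4π·10.5) = 2.497×10^-4 K/W
  R_polyurethane foam = (1/0.556 − 1/1.09)/(4πk) = 0.8811/(4π·0.0285) = 2.460 K/W
  R_fibreglass batt = (1/1.09 − 1/1.70)/(4πk) = 0.3292/(4π·0.0322) = 0.8136 K/W
  R_conv,out = 1/(4πr²h) = 1/(4π·1.70²·15.0) = 0.001836 K/W
ΣR = 2.497×10^-4 + 2.460 + 0.8136 + 0.001836 = 3.276 K/W
Q = ΔT/ΣR = (84.8 °C − 24.5 °C)/3.276 = 18.41 W
From the inner boundary to the polyurethane foam/fibreglass batt interface, ΣR_partial = 2.460 K/W.
T_interface = T_in − Q·ΣR_partial = 84.8 °C − (18.41)(2.460) = 39.5 °C

T = 39.5 °C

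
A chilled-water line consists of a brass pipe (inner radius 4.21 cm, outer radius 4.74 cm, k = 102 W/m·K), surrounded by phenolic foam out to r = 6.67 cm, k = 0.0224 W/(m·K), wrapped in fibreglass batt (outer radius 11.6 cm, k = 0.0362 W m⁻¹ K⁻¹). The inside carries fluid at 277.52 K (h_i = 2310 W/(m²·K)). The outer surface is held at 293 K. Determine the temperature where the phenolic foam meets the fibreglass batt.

Treat each layer as a resistance in series:
  R'_conv,in = 1/(2πr h) = 1/(2π·0.0421·2310) = 0.001637 m·K/W
  R'_brass = ln(0.0474/0.0421)/(2πk) = 0.1186/(2π·102) = 1.850×10^-4 m·K/W
  R'_phenolic foam = ln(0.0667/0.0474)/(2πk) = 0.3416/(2π·0.0224) = 2.427 m·K/W
  R'_fibreglass batt = ln(0.116/0.0667)/(2πk) = 0.5534/(2π·0.0362) = 2.433 m·K/W
ΣR = 0.001637 + 1.850×10^-4 + 2.427 + 2.433 = 4.862 m·K/W
Q' = ΔT/ΣR = (277.52 K − 293 K)/4.862 = -3.184 W/m
From the inner boundary to the phenolic foam/fibreglass batt interface, ΣR_partial = 2.429 m·K/W.
T_interface = T_in − Q'·ΣR_partial = 277.52 K − (-3.184)(2.429) = 285.3 K

T = 285.3 K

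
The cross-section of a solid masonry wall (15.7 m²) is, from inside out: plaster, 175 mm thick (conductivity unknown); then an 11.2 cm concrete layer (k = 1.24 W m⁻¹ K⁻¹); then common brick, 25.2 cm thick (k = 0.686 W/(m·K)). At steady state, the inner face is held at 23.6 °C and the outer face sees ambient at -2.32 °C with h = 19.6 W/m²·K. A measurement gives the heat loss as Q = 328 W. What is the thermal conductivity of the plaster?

k = 0.239 W/m·K

ΣR = ΔT/Q = |23.6 − -2.32|/328 = 0.07902 K/W
Known resistances:
  R_concrete = L/(kA) = 0.112/(1.24·15.7) = 0.005753 K/W
  R_common brick = L/(kA) = 0.252/(0.686·15.7) = 0.02340 K/W
  R_conv,out = 1/(hA) = 1/(19.6·15.7) = 0.003250 K/W
R_plaster = ΣR − ΣR_known = 0.07902 − 0.03240 = 0.04662 K/W
L/(kA) = 0.04662 ⇒ k = 0.175/(0.04662·15.7) = 0.239 W/m·K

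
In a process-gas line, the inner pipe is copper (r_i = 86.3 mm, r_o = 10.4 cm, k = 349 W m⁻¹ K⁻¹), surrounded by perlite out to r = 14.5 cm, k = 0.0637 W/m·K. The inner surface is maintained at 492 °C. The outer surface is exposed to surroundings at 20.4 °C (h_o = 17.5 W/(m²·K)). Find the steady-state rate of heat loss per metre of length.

Treat each layer as a resistance in series:
  R'_copper = ln(0.104/0.0863)/(2πk) = 0.1866/(2π·349) = 8.508×10^-5 m·K/W
  R'_perlite = ln(0.145/0.104)/(2πk) = 0.3323/(2π·0.0637) = 0.8304 m·K/W
  R'_conv,out = 1/(2πr h) = 1/(2π·0.145·17.5) = 0.06272 m·K/W
ΣR = 8.508×10^-5 + 0.8304 + 0.06272 = 0.8932 m·K/W
Q' = ΔT/ΣR = (492 °C − 20.4 °C)/0.8932 = 528 W/m

Q' = 528 W/m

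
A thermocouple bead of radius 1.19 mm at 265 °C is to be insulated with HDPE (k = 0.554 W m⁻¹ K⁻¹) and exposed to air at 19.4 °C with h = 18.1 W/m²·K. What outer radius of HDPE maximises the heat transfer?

For a sphere, r_cr = 2k_ins/h = 2·0.554/18.1 = 0.0612 m = 6.12 cm

r_cr = 6.12 cm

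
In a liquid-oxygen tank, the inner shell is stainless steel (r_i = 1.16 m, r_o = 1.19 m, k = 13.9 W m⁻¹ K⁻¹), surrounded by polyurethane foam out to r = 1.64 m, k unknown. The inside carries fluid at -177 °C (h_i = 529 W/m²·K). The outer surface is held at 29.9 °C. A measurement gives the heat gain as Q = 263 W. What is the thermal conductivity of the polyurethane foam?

k = 0.0233 W/m·K

ΣR = ΔT/Q = |-177 − 29.9|/263 = 0.7867 K/W
Known resistances:
  R_conv,in = 1/(4πr²h) = 1/(4π·1.16²·529) = 1.118×10^-4 K/W
  R_stainless steel = (1/1.16 − 1/1.19)/(4πk) = 0.02173/(4π·13.9) = 1.244×10^-4 K/W
R_polyurethane foam = ΣR − ΣR_known = 0.7867 − 2.362×10^-4 = 0.7865 K/W
(1/r₁−1/r₂)/(4πk) = 0.7865 ⇒ k = 0.2306/(4π·0.7865) = 0.0233 W/m·K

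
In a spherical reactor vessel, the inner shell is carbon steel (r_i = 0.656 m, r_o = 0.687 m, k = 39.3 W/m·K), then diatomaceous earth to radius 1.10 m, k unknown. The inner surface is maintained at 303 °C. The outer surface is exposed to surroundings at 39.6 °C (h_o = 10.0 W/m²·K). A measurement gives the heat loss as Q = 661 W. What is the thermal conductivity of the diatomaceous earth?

k = 0.111 W/m·K

ΣR = ΔT/Q = |303 − 39.6|/661 = 0.3985 K/W
Known resistances:
  R_carbon steel = (1/0.656 − 1/0.687)/(4πk) = 0.06879/(4π·39.3) = 1.393×10^-4 K/W
  R_conv,out = 1/(4πr²h) = 1/(4π·1.10²·10.0) = 0.006577 K/W
R_diatomaceous earth = ΣR − ΣR_known = 0.3985 − 0.006716 = 0.3918 K/W
(1/r₁−1/r₂)/(4πk) = 0.3918 ⇒ k = 0.5465/(4π·0.3918) = 0.111 W/m·K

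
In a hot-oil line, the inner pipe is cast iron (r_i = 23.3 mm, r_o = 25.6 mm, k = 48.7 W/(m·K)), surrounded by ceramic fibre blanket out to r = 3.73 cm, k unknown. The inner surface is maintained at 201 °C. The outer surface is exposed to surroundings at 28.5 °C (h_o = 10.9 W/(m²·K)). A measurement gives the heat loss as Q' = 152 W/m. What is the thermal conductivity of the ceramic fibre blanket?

k = 0.0806 W/m·K

ΣR = ΔT/Q' = |201 − 28.5|/152 = 1.135 m·K/W
Known resistances:
  R'_cast iron = ln(0.0256/0.0233)/(2πk) = 0.09414/(2π·48.7) = 3.077×10^-4 m·K/W
  R'_conv,out = 1/(2πr h) = 1/(2π·0.0373·10.9) = 0.3915 m·K/W
R_ceramic fibre blanket = ΣR − ΣR_known = 1.135 − 0.3918 = 0.7432 m·K/W
ln(r₂/r₁)/(2πk) = 0.7432 ⇒ k = 0.3764/(2π·0.7432) = 0.0806 W/m·K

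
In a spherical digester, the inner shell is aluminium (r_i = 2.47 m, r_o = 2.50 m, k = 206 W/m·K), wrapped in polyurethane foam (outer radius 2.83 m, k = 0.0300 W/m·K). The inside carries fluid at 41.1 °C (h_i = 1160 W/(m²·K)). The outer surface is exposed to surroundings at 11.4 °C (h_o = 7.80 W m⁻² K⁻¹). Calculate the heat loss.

Resistance network (inner→outer):
  R_conv,in = 1/(4πr²h) = 1/(4π·2.47²·1160) = 1.124×10^-5 K/W
  R_aluminium = (1/2.47 − 1/2.50)/(4πk) = 0.004858/(4π·206) = 1.877×10^-6 K/W
  R_polyurethane foam = (1/2.50 − 1/2.83)/(4πk) = 0.04664/(4π·0.0300) = 0.1237 K/W
  R_conv,out = 1/(4πr²h) = 1/(4π·2.83²·7.80) = 0.001274 K/W
ΣR = 1.124×10^-5 + 1.877×10^-6 + 0.1237 + 0.001274 = 0.1250 K/W
Q = ΔT/ΣR = (41.1 °C − 11.4 °C)/0.1250 = 238 W

Q = 238 W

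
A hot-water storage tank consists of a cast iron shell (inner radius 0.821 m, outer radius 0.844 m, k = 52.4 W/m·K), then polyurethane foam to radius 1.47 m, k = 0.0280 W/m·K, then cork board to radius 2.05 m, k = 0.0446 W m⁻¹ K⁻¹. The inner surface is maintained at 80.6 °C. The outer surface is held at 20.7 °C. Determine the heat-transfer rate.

Q = 33.7 W

Series thermal resistances, inner to outer:
  R_cast iron = (1/0.821 − 1/0.844)/(4πk) = 0.03319/(4π·52.4) = 5.041×10^-5 K/W
  R_polyurethane foam = (1/0.844 − 1/1.47)/(4πk) = 0.5046/(4π·0.0280) = 1.434 K/W
  R_cork board = (1/1.47 − 1/2.05)/(4πk) = 0.1925/(4π·0.0446) = 0.3434 K/W
ΣR = 5.041×10^-5 + 1.434 + 0.3434 = 1.777 K/W
Q = ΔT/ΣR = (80.6 °C − 20.7 °C)/1.777 = 33.7 W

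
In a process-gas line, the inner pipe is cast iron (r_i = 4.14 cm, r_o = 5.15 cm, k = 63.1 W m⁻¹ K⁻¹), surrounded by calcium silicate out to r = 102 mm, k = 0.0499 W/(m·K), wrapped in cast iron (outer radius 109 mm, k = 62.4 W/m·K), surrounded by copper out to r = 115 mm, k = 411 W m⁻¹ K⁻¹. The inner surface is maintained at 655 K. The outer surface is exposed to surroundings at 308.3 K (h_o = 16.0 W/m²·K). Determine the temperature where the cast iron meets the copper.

Series thermal resistances, inner to outer:
  R'_cast iron = ln(0.0515/0.0414)/(2πk) = 0.2183/(2π·63.1) = 5.506×10^-4 m·K/W
  R'_calcium silicate = ln(0.102/0.0515)/(2πk) = 0.6834/(2π·0.0499) = 2.180 m·K/W
  R'_cast iron = ln(0.109/0.102)/(2πk) = 0.06638/(2π·62.4) = 1.693×10^-4 m·K/W
  R'_copper = ln(0.115/0.109)/(2πk) = 0.05358/(2π·411) = 2.075×10^-5 m·K/W
  R'_conv,out = 1/(2πr h) = 1/(2π·0.115·16.0) = 0.08650 m·K/W
ΣR = 5.506×10^-4 + 2.180 + 1.693×10^-4 + 2.075×10^-5 + 0.08650 = 2.267 m·K/W
Q' = ΔT/ΣR = (655 K − 308.3 K)/2.267 = 152.9 W/m
From the inner boundary to the cast iron/copper interface, ΣR_partial = 2.181 m·K/W.
T_interface = T_in − Q'·ΣR_partial = 655 K − (152.9)(2.181) = 321.5 K

T = 321.5 K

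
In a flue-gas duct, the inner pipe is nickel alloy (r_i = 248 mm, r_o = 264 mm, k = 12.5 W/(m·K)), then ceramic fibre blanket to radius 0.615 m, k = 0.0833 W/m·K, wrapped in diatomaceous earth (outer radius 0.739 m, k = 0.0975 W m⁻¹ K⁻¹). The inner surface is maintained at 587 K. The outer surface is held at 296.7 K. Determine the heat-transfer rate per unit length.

Q' = 151 W/m

Series thermal resistances, inner to outer:
  R'_nickel alloy = ln(0.264/0.248)/(2πk) = 0.06252/(2π·12.5) = 7.960×10^-4 m·K/W
  R'_ceramic fibre blanket = ln(0.615/0.264)/(2πk) = 0.8457/(2π·0.0833) = 1.616 m·K/W
  R'_diatomaceous earth = ln(0.739/0.615)/(2πk) = 0.1837/(2π·0.0975) = 0.2998 m·K/W
ΣR = 7.960×10^-4 + 1.616 + 0.2998 = 1.917 m·K/W
Q' = ΔT/ΣR = (587 K − 296.7 K)/1.917 = 151 W/m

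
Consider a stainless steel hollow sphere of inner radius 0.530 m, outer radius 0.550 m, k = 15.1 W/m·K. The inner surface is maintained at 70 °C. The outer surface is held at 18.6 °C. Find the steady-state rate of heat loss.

Q = 4πk·ΔT/(1/r₁ − 1/r₂) = 4π × 15.1 × 51.4 / (1/0.530 − 1/0.550) = 1.42×10^5 W

Q = 1.42×10^5 W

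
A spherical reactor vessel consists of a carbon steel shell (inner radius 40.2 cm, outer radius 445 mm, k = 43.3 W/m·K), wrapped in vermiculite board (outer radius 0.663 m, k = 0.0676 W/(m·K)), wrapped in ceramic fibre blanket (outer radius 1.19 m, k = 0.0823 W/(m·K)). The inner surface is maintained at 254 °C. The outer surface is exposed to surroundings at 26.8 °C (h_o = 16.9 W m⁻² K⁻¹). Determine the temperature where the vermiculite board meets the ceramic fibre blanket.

Treat each layer as a resistance in series:
  R_carbon steel = (1/0.402 − 1/0.445)/(4πk) = 0.2404/(4π·43.3) = 4.418×10^-4 K/W
  R_vermiculite board = (1/0.445 − 1/0.663)/(4πk) = 0.7389/(4π·0.0676) = 0.8698 K/W
  R_ceramic fibre blanket = (1/0.663 − 1/1.19)/(4πk) = 0.6680/(4π·0.0823) = 0.6459 K/W
  R_conv,out = 1/(4πr²h) = 1/(4π·1.19²·16.9) = 0.003325 K/W
ΣR = 4.418×10^-4 + 0.8698 + 0.6459 + 0.003325 = 1.519 K/W
Q = ΔT/ΣR = (254 °C − 26.8 °C)/1.519 = 149.6 W
From the inner boundary to the vermiculite board/ceramic fibre blanket interface, ΣR_partial = 0.8702 K/W.
T_interface = T_in − Q·ΣR_partial = 254 °C − (149.6)(0.8702) = 124 °C

T = 124 °C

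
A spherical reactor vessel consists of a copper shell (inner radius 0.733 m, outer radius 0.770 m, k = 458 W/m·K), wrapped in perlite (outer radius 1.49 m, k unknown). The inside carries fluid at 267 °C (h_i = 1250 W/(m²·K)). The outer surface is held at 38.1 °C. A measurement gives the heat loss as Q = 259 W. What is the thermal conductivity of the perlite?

k = 0.0565 W/m·K

ΣR = ΔT/Q = |267 − 38.1|/259 = 0.8838 K/W
Known resistances:
  R_conv,in = 1/(4πr²h) = 1/(4π·0.733²·1250) = 1.185×10^-4 K/W
  R_copper = (1/0.733 − 1/0.770)/(4πk) = 0.06556/(4π·458) = 1.139×10^-5 K/W
R_perlite = ΣR − ΣR_known = 0.8838 − 1.299×10^-4 = 0.8837 K/W
(1/r₁−1/r₂)/(4πk) = 0.8837 ⇒ k = 0.6276/(4π·0.8837) = 0.0565 W/m·K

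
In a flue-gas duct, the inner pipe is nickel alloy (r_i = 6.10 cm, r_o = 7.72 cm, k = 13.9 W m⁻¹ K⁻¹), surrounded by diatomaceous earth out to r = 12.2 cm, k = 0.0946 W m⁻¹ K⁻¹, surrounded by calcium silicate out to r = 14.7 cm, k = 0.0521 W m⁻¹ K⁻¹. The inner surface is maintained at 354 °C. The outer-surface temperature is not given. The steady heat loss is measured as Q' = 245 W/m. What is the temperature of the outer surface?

Sum the resistances:
  R'_nickel alloy = ln(0.0772/0.0610)/(2πk) = 0.2355/(2π·13.9) = 0.002697 m·K/W
  R'_diatomaceous earth = ln(0.122/0.0772)/(2πk) = 0.4576/(2π·0.0946) = 0.7699 m·K/W
  R'_calcium silicate = ln(0.147/0.122)/(2πk) = 0.1864/(2π·0.0521) = 0.5694 m·K/W
ΣR = 1.342 m·K/W
ΔT = Q'·ΣR = 245 × 1.342 = 328.8 K
Heat flows outward, so T_out = T_in − ΔT = 354 − 328.8 = 25.2 °C

T_out = 25.2 °C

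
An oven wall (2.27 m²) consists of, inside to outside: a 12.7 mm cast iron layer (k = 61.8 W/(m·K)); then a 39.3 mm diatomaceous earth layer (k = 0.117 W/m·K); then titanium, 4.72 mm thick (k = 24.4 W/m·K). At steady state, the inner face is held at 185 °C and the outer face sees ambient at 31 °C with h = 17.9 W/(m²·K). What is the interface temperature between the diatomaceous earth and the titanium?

T = 53.0 °C

Resistance network (inner→outer):
  R_cast iron = L/(kA) = 0.0127/(61.8·2.27) = 9.053×10^-5 K/W
  R_diatomaceous earth = L/(kA) = 0.0393/(0.117·2.27) = 0.1480 K/W
  R_titanium = L/(kA) = 0.00472/(24.4·2.27) = 8.522×10^-5 K/W
  R_conv,out = 1/(hA) = 1/(17.9·2.27) = 0.02461 K/W
ΣR = 9.053×10^-5 + 0.1480 + 8.522×10^-5 + 0.02461 = 0.1728 K/W
Q = ΔT/ΣR = (185 °C − 31 °C)/0.1728 = 891.2 W
From the inner boundary to the diatomaceous earth/titanium interface, ΣR_partial = 0.1481 K/W.
T_interface = T_in − Q·ΣR_partial = 185 °C − (891.2)(0.1481) = 53.0 °C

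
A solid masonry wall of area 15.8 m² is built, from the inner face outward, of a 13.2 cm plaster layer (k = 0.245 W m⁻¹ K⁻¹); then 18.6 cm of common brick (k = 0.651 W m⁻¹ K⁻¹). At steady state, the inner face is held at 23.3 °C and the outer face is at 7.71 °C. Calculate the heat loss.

Treat each layer as a resistance in series:
  R_plaster = L/(kA) = 0.132/(0.245·15.8) = 0.03410 K/W
  R_common brick = L/(kA) = 0.186/(0.651·15.8) = 0.01808 K/W
ΣR = 0.03410 + 0.01808 = 0.05218 K/W
Q = ΔT/ΣR = (23.3 °C − 7.71 °C)/0.05218 = 299 W

Q = 299 W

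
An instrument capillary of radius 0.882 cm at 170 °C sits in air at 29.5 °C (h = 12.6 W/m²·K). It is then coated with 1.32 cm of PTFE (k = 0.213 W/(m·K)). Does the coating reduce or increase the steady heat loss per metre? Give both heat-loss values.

increases: 98.1 → 112 W/m

Critical radius for a cylinder: r_cr = k/h = 0.0169 m = 1.69 cm.
Outer radius after coating: r₂ = 0.00882 + 0.0132 = 0.02202 m.
r₁ < r_cr < r₂: heat loss rises to a maximum at r_cr then falls. Whether the coating helps depends on whether Q(r₂) has dropped back below Q(r₁).
Bare: R = 1/(2πr₁h) = 1.432 m·K/W; Q = 140.5/1.432 = 98.1 W/m.
Coated: R = R_cond + R_conv = 1.257 m·K/W; Q = 140.5/1.257 = 112 W/m.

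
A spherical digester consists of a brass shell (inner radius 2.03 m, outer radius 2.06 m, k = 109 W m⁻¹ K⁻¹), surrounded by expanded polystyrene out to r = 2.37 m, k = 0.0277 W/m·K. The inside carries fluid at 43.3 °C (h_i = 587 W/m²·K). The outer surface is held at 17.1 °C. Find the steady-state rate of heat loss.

Resistance network (inner→outer):
  R_conv,in = 1/(4πr²h) = 1/(4π·2.03²·587) = 3.290×10^-5 K/W
  R_brass = (1/2.03 − 1/2.06)/(4πk) = 0.007174/(4π·109) = 5.237×10^-6 K/W
  R_expanded polystyrene = (1/2.06 − 1/2.37)/(4πk) = 0.06350/(4π·0.0277) = 0.1824 K/W
ΣR = 3.290×10^-5 + 5.237×10^-6 + 0.1824 = 0.1824 K/W
Q = ΔT/ΣR = (43.3 °C − 17.1 °C)/0.1824 = 144 W

Q = 144 W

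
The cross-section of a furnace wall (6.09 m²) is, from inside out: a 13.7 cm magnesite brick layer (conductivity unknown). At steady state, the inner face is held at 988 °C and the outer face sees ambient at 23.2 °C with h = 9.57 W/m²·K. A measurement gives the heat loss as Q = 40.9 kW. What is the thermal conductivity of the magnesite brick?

k = 3.50 W/m·K

ΣR = ΔT/Q = |988 − 23.2|/40900 = 0.02359 K/W
Known resistances:
  R_conv,out = 1/(hA) = 1/(9.57·6.09) = 0.01716 K/W
R_magnesite brick = ΣR − ΣR_known = 0.02359 − 0.01716 = 0.006430 K/W
L/(kA) = 0.006430 ⇒ k = 0.137/(0.006430·6.09) = 3.50 W/m·K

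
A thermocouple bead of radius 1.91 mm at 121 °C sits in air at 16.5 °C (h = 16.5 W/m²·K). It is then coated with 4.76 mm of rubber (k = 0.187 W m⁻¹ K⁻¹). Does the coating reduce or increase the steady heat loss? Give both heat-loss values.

increases: 0.0790 → 0.391 W

Critical radius for a sphere: r_cr = 2k/h = 0.0227 m = 2.27 cm.
Outer radius after coating: r₂ = 0.00191 + 0.00476 = 0.00667 m.
Since r₁ < r_cr and r₂ ≤ r_cr, the coating moves toward the maximum at r_cr — heat loss rises.
Bare: R = 1/(4πr₁²h) = 1322 K/W; Q = 104.5/1322 = 0.0790 W.
Coated: R = R_cond + R_conv = 267.4 K/W; Q = 104.5/267.4 = 0.391 W.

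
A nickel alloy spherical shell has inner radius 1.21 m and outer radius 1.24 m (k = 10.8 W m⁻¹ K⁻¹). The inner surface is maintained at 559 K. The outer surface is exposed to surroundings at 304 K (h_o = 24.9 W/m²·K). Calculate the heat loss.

Series thermal resistances, inner to outer:
  R_nickel alloy = (1/1.21 − 1/1.24)/(4πk) = 0.01999/(4π·10.8) = 1.473×10^-4 K/W
  R_conv,out = 1/(4πr²h) = 1/(4π·1.24²·24.9) = 0.002078 K/W
ΣR = 1.473×10^-4 + 0.002078 = 0.002225 K/W
Q = ΔT/ΣR = (559 K − 304 K)/0.002225 = 1.15×10^5 W

Q = 1.15×10^5 W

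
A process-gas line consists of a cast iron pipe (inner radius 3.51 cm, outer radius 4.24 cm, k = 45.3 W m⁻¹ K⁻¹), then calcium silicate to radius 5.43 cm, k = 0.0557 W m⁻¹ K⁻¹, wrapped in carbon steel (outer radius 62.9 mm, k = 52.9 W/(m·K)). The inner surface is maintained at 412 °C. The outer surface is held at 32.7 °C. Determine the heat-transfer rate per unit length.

Treat each layer as a resistance in series:
  R'_cast iron = ln(0.0424/0.0351)/(2πk) = 0.1889/(2π·45.3) = 6.638×10^-4 m·K/W
  R'_calcium silicate = ln(0.0543/0.0424)/(2πk) = 0.2474/(2π·0.0557) = 0.7068 m·K/W
  R'_carbon steel = ln(0.0629/0.0543)/(2πk) = 0.1470/(2π·52.9) = 4.423×10^-4 m·K/W
ΣR = 6.638×10^-4 + 0.7068 + 4.423×10^-4 = 0.7079 m·K/W
Q' = ΔT/ΣR = (412 °C − 32.7 °C)/0.7079 = 536 W/m

Q' = 536 W/m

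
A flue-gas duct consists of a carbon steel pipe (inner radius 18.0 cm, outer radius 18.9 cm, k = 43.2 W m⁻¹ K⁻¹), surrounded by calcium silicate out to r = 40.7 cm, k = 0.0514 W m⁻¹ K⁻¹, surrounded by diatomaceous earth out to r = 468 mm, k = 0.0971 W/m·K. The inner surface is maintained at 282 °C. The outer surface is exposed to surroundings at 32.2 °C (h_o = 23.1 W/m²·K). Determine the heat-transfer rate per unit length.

Resistance network (inner→outer):
  R'_carbon steel = ln(0.189/0.180)/(2πk) = 0.04879/(2π·43.2) = 1.797×10^-4 m·K/W
  R'_calcium silicate = ln(0.407/0.189)/(2πk) = 0.7671/(2π·0.0514) = 2.375 m·K/W
  R'_diatomaceous earth = ln(0.468/0.407)/(2πk) = 0.1397/(2π·0.0971) = 0.2289 m·K/W
  R'_conv,out = 1/(2πr h) = 1/(2π·0.468·23.1) = 0.01472 m·K/W
ΣR = 1.797×10^-4 + 2.375 + 0.2289 + 0.01472 = 2.619 m·K/W
Q' = ΔT/ΣR = (282 °C − 32.2 °C)/2.619 = 95.4 W/m

Q' = 95.4 W/m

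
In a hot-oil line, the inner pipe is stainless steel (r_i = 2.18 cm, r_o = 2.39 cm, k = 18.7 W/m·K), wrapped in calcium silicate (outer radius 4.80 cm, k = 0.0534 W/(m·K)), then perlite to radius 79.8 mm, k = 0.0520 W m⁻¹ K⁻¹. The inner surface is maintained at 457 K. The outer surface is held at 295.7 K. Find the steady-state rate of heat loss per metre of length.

Resistance network (inner→outer):
  R'_stainless steel = ln(0.0239/0.0218)/(2πk) = 0.09197/(2π·18.7) = 7.827×10^-4 m·K/W
  R'_calcium silicate = ln(0.0480/0.0239)/(2πk) = 0.6973/(2π·0.0534) = 2.078 m·K/W
  R'_perlite = ln(0.0798/0.0480)/(2πk) = 0.5083/(2π·0.0520) = 1.556 m·K/W
ΣR = 7.827×10^-4 + 2.078 + 1.556 = 3.635 m·K/W
Q' = ΔT/ΣR = (457 K − 295.7 K)/3.635 = 44.4 W/m

Q' = 44.4 W/m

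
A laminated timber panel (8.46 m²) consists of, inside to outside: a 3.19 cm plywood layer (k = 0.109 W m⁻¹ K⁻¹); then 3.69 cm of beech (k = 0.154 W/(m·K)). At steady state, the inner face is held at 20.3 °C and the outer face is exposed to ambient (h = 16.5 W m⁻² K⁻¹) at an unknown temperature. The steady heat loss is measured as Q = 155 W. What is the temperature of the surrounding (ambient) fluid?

T_out = 9.44 °C

Series resistances:
  R_plywood = L/(kA) = 0.0319/(0.109·8.46) = 0.03459 K/W
  R_beech = L/(kA) = 0.0369/(0.154·8.46) = 0.02832 K/W
  R_conv,out = 1/(hA) = 1/(16.5·8.46) = 0.007164 K/W
ΣR = 0.07008 K/W
ΔT = Q·ΣR = 155 × 0.07008 = 10.86 K
Heat flows outward, so T_out = T_in − ΔT = 20.3 − 10.86 = 9.44 °C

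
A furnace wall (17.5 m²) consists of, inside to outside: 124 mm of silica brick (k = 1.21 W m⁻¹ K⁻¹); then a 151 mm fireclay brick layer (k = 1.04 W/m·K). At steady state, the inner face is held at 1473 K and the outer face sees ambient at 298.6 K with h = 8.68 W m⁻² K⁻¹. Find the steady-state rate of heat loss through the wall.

Series thermal resistances, inner to outer:
  R_silica brick = L/(kA) = 0.124/(1.21·17.5) = 0.005856 K/W
  R_fireclay brick = L/(kA) = 0.151/(1.04·17.5) = 0.008297 K/W
  R_conv,out = 1/(hA) = 1/(8.68·17.5) = 0.006583 K/W
ΣR = 0.005856 + 0.008297 + 0.006583 = 0.02074 K/W
Q = ΔT/ΣR = (1473 K − 298.6 K)/0.02074 = 56600 W

Q = 56.6 kW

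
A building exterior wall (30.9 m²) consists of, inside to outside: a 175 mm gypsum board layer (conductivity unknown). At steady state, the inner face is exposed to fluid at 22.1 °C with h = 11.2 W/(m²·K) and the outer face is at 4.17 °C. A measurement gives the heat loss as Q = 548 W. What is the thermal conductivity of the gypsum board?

k = 0.190 W/m·K

ΣR = ΔT/Q = |22.1 − 4.17|/548 = 0.03272 K/W
Known resistances:
  R_conv,in = 1/(hA) = 1/(11.2·30.9) = 0.002890 K/W
R_gypsum board = ΣR − ΣR_known = 0.03272 − 0.002890 = 0.02983 K/W
L/(kA) = 0.02983 ⇒ k = 0.175/(0.02983·30.9) = 0.190 W/m·K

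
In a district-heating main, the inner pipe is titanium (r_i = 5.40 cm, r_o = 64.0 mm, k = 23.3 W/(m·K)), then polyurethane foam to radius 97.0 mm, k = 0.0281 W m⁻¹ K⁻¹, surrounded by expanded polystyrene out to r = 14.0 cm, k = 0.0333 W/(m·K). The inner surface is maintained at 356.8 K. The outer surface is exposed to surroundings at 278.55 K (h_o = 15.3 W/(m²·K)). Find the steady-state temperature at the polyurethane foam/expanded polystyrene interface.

T = 312.7 K

Series thermal resistances, inner to outer:
  R'_titanium = ln(0.0640/0.0540)/(2πk) = 0.1699/(2π·23.3) = 0.001161 m·K/W
  R'_polyurethane foam = ln(0.0970/0.0640)/(2πk) = 0.4158/(2π·0.0281) = 2.355 m·K/W
  R'_expanded polystyrene = ln(0.140/0.0970)/(2πk) = 0.3669/(2π·0.0333) = 1.754 m·K/W
  R'_conv,out = 1/(2πr h) = 1/(2π·0.140·15.3) = 0.07430 m·K/W
ΣR = 0.001161 + 2.355 + 1.754 + 0.07430 = 4.184 m·K/W
Q' = ΔT/ΣR = (356.8 K − 278.55 K)/4.184 = 18.70 W/m
From the inner boundary to the polyurethane foam/expanded polystyrene interface, ΣR_partial = 2.356 m·K/W.
T_interface = T_in − Q'·ΣR_partial = 356.8 K − (18.70)(2.356) = 312.7 K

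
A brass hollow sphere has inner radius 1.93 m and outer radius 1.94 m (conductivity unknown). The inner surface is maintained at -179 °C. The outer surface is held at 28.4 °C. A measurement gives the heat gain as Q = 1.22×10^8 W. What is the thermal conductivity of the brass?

ΣR = ΔT/Q = |-179 − 28.4|/1.22×10^8 = 1.700×10^-6 K/W
(1/r₁−1/r₂)/(4πk) = 1.700×10^-6 ⇒ k = 0.002671/(4π·1.700×10^-6) = 125 W/m·K

k = 125 W/m·K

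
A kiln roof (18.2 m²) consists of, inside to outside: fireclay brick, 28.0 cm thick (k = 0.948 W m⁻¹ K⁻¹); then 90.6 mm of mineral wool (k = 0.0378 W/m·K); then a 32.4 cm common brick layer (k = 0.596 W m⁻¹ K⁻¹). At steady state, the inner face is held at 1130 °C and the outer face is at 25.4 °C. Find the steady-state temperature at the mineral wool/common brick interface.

T = 211 °C

Resistance network (inner→outer):
  R_fireclay brick = L/(kA) = 0.280/(0.948·18.2) = 0.01623 K/W
  R_mineral wool = L/(kA) = 0.0906/(0.0378·18.2) = 0.1317 K/W
  R_common brick = L/(kA) = 0.324/(0.596·18.2) = 0.02987 K/W
ΣR = 0.01623 + 0.1317 + 0.02987 = 0.1778 K/W
Q = ΔT/ΣR = (1130 °C − 25.4 °C)/0.1778 = 6213 W
From the inner boundary to the mineral wool/common brick interface, ΣR_partial = 0.1479 K/W.
T_interface = T_in − Q·ΣR_partial = 1130 °C − (6213)(0.1479) = 211 °C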